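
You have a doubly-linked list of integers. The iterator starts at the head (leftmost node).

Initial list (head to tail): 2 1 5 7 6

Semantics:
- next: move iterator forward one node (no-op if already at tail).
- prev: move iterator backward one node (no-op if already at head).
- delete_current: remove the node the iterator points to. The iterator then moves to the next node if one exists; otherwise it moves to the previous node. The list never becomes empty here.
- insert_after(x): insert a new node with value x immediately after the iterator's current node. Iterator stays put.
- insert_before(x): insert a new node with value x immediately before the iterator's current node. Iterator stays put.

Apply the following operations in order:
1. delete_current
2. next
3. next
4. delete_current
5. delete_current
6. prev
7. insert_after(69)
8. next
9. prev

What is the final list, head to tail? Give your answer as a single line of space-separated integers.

After 1 (delete_current): list=[1, 5, 7, 6] cursor@1
After 2 (next): list=[1, 5, 7, 6] cursor@5
After 3 (next): list=[1, 5, 7, 6] cursor@7
After 4 (delete_current): list=[1, 5, 6] cursor@6
After 5 (delete_current): list=[1, 5] cursor@5
After 6 (prev): list=[1, 5] cursor@1
After 7 (insert_after(69)): list=[1, 69, 5] cursor@1
After 8 (next): list=[1, 69, 5] cursor@69
After 9 (prev): list=[1, 69, 5] cursor@1

Answer: 1 69 5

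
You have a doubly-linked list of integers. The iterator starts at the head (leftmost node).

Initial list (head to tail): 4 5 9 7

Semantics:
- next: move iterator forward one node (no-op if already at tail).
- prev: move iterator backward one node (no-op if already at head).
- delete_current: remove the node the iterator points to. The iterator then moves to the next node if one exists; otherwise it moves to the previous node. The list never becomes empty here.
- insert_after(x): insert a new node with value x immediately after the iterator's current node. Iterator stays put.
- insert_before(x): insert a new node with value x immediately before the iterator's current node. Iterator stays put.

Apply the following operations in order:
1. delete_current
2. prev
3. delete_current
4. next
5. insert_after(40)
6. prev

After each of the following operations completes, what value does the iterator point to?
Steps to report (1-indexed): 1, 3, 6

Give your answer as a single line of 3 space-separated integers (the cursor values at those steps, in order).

Answer: 5 9 9

Derivation:
After 1 (delete_current): list=[5, 9, 7] cursor@5
After 2 (prev): list=[5, 9, 7] cursor@5
After 3 (delete_current): list=[9, 7] cursor@9
After 4 (next): list=[9, 7] cursor@7
After 5 (insert_after(40)): list=[9, 7, 40] cursor@7
After 6 (prev): list=[9, 7, 40] cursor@9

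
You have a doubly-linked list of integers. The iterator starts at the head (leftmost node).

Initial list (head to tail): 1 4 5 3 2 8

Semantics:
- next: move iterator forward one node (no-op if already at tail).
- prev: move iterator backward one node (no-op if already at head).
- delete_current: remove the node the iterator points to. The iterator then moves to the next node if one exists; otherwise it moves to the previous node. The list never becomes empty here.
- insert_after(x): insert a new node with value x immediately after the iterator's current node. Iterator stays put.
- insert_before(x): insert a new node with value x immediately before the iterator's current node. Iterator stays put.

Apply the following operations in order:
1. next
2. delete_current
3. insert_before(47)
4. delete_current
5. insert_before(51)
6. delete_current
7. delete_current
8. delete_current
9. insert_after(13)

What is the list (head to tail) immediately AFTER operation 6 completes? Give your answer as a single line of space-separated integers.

Answer: 1 47 51 2 8

Derivation:
After 1 (next): list=[1, 4, 5, 3, 2, 8] cursor@4
After 2 (delete_current): list=[1, 5, 3, 2, 8] cursor@5
After 3 (insert_before(47)): list=[1, 47, 5, 3, 2, 8] cursor@5
After 4 (delete_current): list=[1, 47, 3, 2, 8] cursor@3
After 5 (insert_before(51)): list=[1, 47, 51, 3, 2, 8] cursor@3
After 6 (delete_current): list=[1, 47, 51, 2, 8] cursor@2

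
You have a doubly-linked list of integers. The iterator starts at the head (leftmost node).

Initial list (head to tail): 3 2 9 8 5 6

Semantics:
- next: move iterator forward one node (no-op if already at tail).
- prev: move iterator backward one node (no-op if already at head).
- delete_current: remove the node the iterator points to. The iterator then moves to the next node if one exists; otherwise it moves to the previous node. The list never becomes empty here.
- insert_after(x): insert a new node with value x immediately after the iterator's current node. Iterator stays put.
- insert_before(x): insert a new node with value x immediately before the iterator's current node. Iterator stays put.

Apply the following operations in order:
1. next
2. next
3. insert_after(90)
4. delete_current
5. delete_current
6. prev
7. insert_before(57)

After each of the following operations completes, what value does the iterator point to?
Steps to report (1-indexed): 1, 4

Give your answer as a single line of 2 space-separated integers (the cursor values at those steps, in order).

Answer: 2 90

Derivation:
After 1 (next): list=[3, 2, 9, 8, 5, 6] cursor@2
After 2 (next): list=[3, 2, 9, 8, 5, 6] cursor@9
After 3 (insert_after(90)): list=[3, 2, 9, 90, 8, 5, 6] cursor@9
After 4 (delete_current): list=[3, 2, 90, 8, 5, 6] cursor@90
After 5 (delete_current): list=[3, 2, 8, 5, 6] cursor@8
After 6 (prev): list=[3, 2, 8, 5, 6] cursor@2
After 7 (insert_before(57)): list=[3, 57, 2, 8, 5, 6] cursor@2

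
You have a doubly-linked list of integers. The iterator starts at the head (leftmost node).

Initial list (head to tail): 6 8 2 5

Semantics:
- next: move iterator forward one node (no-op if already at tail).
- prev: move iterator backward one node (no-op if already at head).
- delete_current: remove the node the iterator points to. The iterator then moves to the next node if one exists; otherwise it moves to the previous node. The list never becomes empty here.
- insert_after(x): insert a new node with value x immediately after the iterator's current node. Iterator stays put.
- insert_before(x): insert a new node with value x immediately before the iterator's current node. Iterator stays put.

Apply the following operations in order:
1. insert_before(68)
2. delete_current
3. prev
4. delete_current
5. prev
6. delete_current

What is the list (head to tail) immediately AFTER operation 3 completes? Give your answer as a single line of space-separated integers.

After 1 (insert_before(68)): list=[68, 6, 8, 2, 5] cursor@6
After 2 (delete_current): list=[68, 8, 2, 5] cursor@8
After 3 (prev): list=[68, 8, 2, 5] cursor@68

Answer: 68 8 2 5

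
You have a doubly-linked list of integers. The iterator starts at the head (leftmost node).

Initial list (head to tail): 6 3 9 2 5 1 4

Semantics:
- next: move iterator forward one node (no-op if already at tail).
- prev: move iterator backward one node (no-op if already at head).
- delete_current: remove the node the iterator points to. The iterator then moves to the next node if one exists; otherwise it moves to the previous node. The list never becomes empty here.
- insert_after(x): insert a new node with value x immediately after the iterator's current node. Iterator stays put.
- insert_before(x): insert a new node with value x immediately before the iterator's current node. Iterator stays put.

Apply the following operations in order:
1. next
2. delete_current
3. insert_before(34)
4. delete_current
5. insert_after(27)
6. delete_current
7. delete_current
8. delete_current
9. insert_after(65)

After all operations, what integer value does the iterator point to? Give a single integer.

After 1 (next): list=[6, 3, 9, 2, 5, 1, 4] cursor@3
After 2 (delete_current): list=[6, 9, 2, 5, 1, 4] cursor@9
After 3 (insert_before(34)): list=[6, 34, 9, 2, 5, 1, 4] cursor@9
After 4 (delete_current): list=[6, 34, 2, 5, 1, 4] cursor@2
After 5 (insert_after(27)): list=[6, 34, 2, 27, 5, 1, 4] cursor@2
After 6 (delete_current): list=[6, 34, 27, 5, 1, 4] cursor@27
After 7 (delete_current): list=[6, 34, 5, 1, 4] cursor@5
After 8 (delete_current): list=[6, 34, 1, 4] cursor@1
After 9 (insert_after(65)): list=[6, 34, 1, 65, 4] cursor@1

Answer: 1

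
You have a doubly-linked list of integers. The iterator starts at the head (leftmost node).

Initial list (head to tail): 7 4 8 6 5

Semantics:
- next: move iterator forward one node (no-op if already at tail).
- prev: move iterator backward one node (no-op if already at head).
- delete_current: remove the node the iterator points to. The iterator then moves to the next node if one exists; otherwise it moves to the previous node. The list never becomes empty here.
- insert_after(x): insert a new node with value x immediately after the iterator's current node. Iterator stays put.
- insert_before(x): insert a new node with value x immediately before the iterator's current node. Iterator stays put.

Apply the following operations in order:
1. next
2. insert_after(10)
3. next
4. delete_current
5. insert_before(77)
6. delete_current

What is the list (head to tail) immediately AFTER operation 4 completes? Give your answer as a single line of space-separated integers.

After 1 (next): list=[7, 4, 8, 6, 5] cursor@4
After 2 (insert_after(10)): list=[7, 4, 10, 8, 6, 5] cursor@4
After 3 (next): list=[7, 4, 10, 8, 6, 5] cursor@10
After 4 (delete_current): list=[7, 4, 8, 6, 5] cursor@8

Answer: 7 4 8 6 5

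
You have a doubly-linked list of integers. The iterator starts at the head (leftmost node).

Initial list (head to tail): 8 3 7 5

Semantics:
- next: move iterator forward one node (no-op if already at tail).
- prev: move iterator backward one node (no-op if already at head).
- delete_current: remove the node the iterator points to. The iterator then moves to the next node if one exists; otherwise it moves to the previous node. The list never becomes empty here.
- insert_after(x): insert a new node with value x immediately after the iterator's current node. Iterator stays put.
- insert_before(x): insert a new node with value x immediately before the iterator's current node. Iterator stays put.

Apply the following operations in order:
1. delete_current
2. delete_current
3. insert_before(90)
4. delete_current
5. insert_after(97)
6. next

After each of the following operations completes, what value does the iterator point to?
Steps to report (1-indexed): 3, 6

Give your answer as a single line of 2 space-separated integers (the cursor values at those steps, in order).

After 1 (delete_current): list=[3, 7, 5] cursor@3
After 2 (delete_current): list=[7, 5] cursor@7
After 3 (insert_before(90)): list=[90, 7, 5] cursor@7
After 4 (delete_current): list=[90, 5] cursor@5
After 5 (insert_after(97)): list=[90, 5, 97] cursor@5
After 6 (next): list=[90, 5, 97] cursor@97

Answer: 7 97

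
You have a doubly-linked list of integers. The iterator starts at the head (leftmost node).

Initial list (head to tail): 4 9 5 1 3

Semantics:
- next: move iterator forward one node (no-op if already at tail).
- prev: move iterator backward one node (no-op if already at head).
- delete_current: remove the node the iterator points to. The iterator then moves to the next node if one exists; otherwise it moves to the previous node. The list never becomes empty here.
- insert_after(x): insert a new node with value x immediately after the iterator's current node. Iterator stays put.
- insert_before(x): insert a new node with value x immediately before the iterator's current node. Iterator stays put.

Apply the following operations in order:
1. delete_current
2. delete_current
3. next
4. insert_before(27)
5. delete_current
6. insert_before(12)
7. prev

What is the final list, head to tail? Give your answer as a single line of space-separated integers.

After 1 (delete_current): list=[9, 5, 1, 3] cursor@9
After 2 (delete_current): list=[5, 1, 3] cursor@5
After 3 (next): list=[5, 1, 3] cursor@1
After 4 (insert_before(27)): list=[5, 27, 1, 3] cursor@1
After 5 (delete_current): list=[5, 27, 3] cursor@3
After 6 (insert_before(12)): list=[5, 27, 12, 3] cursor@3
After 7 (prev): list=[5, 27, 12, 3] cursor@12

Answer: 5 27 12 3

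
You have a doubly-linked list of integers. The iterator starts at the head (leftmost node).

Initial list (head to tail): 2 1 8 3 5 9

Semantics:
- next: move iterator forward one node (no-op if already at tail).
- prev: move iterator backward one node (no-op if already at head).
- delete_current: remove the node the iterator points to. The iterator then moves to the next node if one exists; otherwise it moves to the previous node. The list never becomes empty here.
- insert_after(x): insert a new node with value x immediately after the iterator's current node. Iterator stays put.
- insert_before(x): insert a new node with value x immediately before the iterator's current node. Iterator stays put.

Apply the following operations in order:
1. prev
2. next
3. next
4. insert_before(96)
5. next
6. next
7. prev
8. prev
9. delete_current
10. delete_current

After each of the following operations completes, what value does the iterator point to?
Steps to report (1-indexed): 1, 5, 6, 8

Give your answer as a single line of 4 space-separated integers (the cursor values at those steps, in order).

Answer: 2 3 5 8

Derivation:
After 1 (prev): list=[2, 1, 8, 3, 5, 9] cursor@2
After 2 (next): list=[2, 1, 8, 3, 5, 9] cursor@1
After 3 (next): list=[2, 1, 8, 3, 5, 9] cursor@8
After 4 (insert_before(96)): list=[2, 1, 96, 8, 3, 5, 9] cursor@8
After 5 (next): list=[2, 1, 96, 8, 3, 5, 9] cursor@3
After 6 (next): list=[2, 1, 96, 8, 3, 5, 9] cursor@5
After 7 (prev): list=[2, 1, 96, 8, 3, 5, 9] cursor@3
After 8 (prev): list=[2, 1, 96, 8, 3, 5, 9] cursor@8
After 9 (delete_current): list=[2, 1, 96, 3, 5, 9] cursor@3
After 10 (delete_current): list=[2, 1, 96, 5, 9] cursor@5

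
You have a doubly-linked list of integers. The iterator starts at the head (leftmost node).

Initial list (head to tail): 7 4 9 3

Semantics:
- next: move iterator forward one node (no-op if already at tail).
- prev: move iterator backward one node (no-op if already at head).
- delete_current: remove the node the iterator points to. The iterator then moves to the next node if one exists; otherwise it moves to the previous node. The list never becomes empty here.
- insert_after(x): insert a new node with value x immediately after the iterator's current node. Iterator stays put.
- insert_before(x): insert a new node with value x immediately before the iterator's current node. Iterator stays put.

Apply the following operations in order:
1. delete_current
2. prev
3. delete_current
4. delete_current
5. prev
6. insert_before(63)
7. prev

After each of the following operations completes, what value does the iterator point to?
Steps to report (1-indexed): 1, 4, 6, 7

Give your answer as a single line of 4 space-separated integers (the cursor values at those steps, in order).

Answer: 4 3 3 63

Derivation:
After 1 (delete_current): list=[4, 9, 3] cursor@4
After 2 (prev): list=[4, 9, 3] cursor@4
After 3 (delete_current): list=[9, 3] cursor@9
After 4 (delete_current): list=[3] cursor@3
After 5 (prev): list=[3] cursor@3
After 6 (insert_before(63)): list=[63, 3] cursor@3
After 7 (prev): list=[63, 3] cursor@63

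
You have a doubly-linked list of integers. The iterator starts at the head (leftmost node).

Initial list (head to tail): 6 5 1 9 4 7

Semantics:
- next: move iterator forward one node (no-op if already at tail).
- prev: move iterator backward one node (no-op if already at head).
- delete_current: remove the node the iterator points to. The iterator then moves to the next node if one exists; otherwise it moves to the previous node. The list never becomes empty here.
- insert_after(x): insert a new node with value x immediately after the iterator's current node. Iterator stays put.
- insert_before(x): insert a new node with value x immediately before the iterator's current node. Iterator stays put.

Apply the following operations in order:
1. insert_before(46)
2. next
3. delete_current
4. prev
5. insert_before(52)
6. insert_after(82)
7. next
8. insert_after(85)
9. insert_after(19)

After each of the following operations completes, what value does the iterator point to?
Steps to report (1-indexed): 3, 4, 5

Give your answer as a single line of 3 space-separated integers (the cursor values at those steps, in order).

Answer: 1 6 6

Derivation:
After 1 (insert_before(46)): list=[46, 6, 5, 1, 9, 4, 7] cursor@6
After 2 (next): list=[46, 6, 5, 1, 9, 4, 7] cursor@5
After 3 (delete_current): list=[46, 6, 1, 9, 4, 7] cursor@1
After 4 (prev): list=[46, 6, 1, 9, 4, 7] cursor@6
After 5 (insert_before(52)): list=[46, 52, 6, 1, 9, 4, 7] cursor@6
After 6 (insert_after(82)): list=[46, 52, 6, 82, 1, 9, 4, 7] cursor@6
After 7 (next): list=[46, 52, 6, 82, 1, 9, 4, 7] cursor@82
After 8 (insert_after(85)): list=[46, 52, 6, 82, 85, 1, 9, 4, 7] cursor@82
After 9 (insert_after(19)): list=[46, 52, 6, 82, 19, 85, 1, 9, 4, 7] cursor@82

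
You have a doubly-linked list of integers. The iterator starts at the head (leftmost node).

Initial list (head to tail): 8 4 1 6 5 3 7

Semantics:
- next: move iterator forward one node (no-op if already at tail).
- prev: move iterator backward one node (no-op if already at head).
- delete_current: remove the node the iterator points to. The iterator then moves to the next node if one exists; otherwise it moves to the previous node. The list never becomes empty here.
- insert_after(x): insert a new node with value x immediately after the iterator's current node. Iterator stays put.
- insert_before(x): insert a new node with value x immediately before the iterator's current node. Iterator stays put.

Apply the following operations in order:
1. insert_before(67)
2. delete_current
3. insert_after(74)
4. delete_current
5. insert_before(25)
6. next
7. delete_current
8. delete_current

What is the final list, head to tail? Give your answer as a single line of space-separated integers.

Answer: 67 25 74 5 3 7

Derivation:
After 1 (insert_before(67)): list=[67, 8, 4, 1, 6, 5, 3, 7] cursor@8
After 2 (delete_current): list=[67, 4, 1, 6, 5, 3, 7] cursor@4
After 3 (insert_after(74)): list=[67, 4, 74, 1, 6, 5, 3, 7] cursor@4
After 4 (delete_current): list=[67, 74, 1, 6, 5, 3, 7] cursor@74
After 5 (insert_before(25)): list=[67, 25, 74, 1, 6, 5, 3, 7] cursor@74
After 6 (next): list=[67, 25, 74, 1, 6, 5, 3, 7] cursor@1
After 7 (delete_current): list=[67, 25, 74, 6, 5, 3, 7] cursor@6
After 8 (delete_current): list=[67, 25, 74, 5, 3, 7] cursor@5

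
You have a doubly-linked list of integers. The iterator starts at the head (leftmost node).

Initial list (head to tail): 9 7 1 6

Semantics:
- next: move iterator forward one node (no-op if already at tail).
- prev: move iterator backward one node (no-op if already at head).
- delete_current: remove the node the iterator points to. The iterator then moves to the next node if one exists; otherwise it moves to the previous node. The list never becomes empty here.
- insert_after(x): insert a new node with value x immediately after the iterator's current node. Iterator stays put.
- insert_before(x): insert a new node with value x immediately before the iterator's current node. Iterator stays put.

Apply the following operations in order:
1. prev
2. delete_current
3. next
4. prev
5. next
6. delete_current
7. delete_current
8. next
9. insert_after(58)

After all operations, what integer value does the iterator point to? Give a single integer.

After 1 (prev): list=[9, 7, 1, 6] cursor@9
After 2 (delete_current): list=[7, 1, 6] cursor@7
After 3 (next): list=[7, 1, 6] cursor@1
After 4 (prev): list=[7, 1, 6] cursor@7
After 5 (next): list=[7, 1, 6] cursor@1
After 6 (delete_current): list=[7, 6] cursor@6
After 7 (delete_current): list=[7] cursor@7
After 8 (next): list=[7] cursor@7
After 9 (insert_after(58)): list=[7, 58] cursor@7

Answer: 7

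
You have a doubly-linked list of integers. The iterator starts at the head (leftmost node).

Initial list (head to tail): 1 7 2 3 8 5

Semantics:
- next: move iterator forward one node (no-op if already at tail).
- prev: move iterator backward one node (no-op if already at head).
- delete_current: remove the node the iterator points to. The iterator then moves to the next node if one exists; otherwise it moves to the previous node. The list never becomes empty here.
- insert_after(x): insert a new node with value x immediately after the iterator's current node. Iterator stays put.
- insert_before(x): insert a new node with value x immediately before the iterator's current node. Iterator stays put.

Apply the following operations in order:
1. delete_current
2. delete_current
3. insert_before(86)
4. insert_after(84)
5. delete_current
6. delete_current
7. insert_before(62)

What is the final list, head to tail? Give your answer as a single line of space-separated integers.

Answer: 86 62 3 8 5

Derivation:
After 1 (delete_current): list=[7, 2, 3, 8, 5] cursor@7
After 2 (delete_current): list=[2, 3, 8, 5] cursor@2
After 3 (insert_before(86)): list=[86, 2, 3, 8, 5] cursor@2
After 4 (insert_after(84)): list=[86, 2, 84, 3, 8, 5] cursor@2
After 5 (delete_current): list=[86, 84, 3, 8, 5] cursor@84
After 6 (delete_current): list=[86, 3, 8, 5] cursor@3
After 7 (insert_before(62)): list=[86, 62, 3, 8, 5] cursor@3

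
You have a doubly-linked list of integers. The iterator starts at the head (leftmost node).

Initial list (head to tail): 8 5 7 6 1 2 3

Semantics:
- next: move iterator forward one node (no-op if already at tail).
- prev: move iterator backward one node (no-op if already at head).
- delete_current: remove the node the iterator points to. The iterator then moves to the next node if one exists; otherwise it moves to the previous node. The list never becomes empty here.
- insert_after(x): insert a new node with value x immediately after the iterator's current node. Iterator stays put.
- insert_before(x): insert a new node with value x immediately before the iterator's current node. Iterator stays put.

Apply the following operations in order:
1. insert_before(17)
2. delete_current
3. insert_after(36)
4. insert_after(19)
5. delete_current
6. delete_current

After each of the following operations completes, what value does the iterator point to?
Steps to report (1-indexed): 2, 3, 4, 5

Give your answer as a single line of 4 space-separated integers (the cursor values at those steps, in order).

After 1 (insert_before(17)): list=[17, 8, 5, 7, 6, 1, 2, 3] cursor@8
After 2 (delete_current): list=[17, 5, 7, 6, 1, 2, 3] cursor@5
After 3 (insert_after(36)): list=[17, 5, 36, 7, 6, 1, 2, 3] cursor@5
After 4 (insert_after(19)): list=[17, 5, 19, 36, 7, 6, 1, 2, 3] cursor@5
After 5 (delete_current): list=[17, 19, 36, 7, 6, 1, 2, 3] cursor@19
After 6 (delete_current): list=[17, 36, 7, 6, 1, 2, 3] cursor@36

Answer: 5 5 5 19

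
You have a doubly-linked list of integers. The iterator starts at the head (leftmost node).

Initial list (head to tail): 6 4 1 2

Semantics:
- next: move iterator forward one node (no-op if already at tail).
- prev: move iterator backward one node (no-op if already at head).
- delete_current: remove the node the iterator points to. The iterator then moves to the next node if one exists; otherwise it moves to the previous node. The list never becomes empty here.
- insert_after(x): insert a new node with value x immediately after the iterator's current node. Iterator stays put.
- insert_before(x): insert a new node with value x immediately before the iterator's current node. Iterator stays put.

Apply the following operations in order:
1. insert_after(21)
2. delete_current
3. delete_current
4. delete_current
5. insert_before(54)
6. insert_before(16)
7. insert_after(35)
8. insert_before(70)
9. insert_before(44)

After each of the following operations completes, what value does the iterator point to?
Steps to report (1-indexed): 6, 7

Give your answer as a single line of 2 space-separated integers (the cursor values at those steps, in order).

Answer: 1 1

Derivation:
After 1 (insert_after(21)): list=[6, 21, 4, 1, 2] cursor@6
After 2 (delete_current): list=[21, 4, 1, 2] cursor@21
After 3 (delete_current): list=[4, 1, 2] cursor@4
After 4 (delete_current): list=[1, 2] cursor@1
After 5 (insert_before(54)): list=[54, 1, 2] cursor@1
After 6 (insert_before(16)): list=[54, 16, 1, 2] cursor@1
After 7 (insert_after(35)): list=[54, 16, 1, 35, 2] cursor@1
After 8 (insert_before(70)): list=[54, 16, 70, 1, 35, 2] cursor@1
After 9 (insert_before(44)): list=[54, 16, 70, 44, 1, 35, 2] cursor@1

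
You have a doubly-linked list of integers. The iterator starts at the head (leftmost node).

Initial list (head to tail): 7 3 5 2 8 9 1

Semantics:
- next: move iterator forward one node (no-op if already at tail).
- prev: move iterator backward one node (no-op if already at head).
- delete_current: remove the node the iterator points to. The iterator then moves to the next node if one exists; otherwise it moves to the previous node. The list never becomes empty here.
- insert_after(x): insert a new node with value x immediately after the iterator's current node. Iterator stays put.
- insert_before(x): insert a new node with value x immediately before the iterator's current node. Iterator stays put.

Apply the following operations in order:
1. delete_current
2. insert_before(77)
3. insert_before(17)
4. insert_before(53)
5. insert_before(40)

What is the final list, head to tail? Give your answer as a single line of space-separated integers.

After 1 (delete_current): list=[3, 5, 2, 8, 9, 1] cursor@3
After 2 (insert_before(77)): list=[77, 3, 5, 2, 8, 9, 1] cursor@3
After 3 (insert_before(17)): list=[77, 17, 3, 5, 2, 8, 9, 1] cursor@3
After 4 (insert_before(53)): list=[77, 17, 53, 3, 5, 2, 8, 9, 1] cursor@3
After 5 (insert_before(40)): list=[77, 17, 53, 40, 3, 5, 2, 8, 9, 1] cursor@3

Answer: 77 17 53 40 3 5 2 8 9 1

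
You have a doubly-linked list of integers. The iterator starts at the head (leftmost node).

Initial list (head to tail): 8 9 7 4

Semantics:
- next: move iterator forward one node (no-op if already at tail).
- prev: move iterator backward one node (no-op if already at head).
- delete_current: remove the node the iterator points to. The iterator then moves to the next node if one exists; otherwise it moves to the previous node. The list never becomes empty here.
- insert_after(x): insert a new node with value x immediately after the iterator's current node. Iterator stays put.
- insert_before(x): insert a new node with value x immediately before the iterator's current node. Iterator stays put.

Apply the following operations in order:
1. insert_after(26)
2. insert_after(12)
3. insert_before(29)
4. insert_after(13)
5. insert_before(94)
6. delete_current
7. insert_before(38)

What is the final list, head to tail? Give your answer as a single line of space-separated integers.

Answer: 29 94 38 13 12 26 9 7 4

Derivation:
After 1 (insert_after(26)): list=[8, 26, 9, 7, 4] cursor@8
After 2 (insert_after(12)): list=[8, 12, 26, 9, 7, 4] cursor@8
After 3 (insert_before(29)): list=[29, 8, 12, 26, 9, 7, 4] cursor@8
After 4 (insert_after(13)): list=[29, 8, 13, 12, 26, 9, 7, 4] cursor@8
After 5 (insert_before(94)): list=[29, 94, 8, 13, 12, 26, 9, 7, 4] cursor@8
After 6 (delete_current): list=[29, 94, 13, 12, 26, 9, 7, 4] cursor@13
After 7 (insert_before(38)): list=[29, 94, 38, 13, 12, 26, 9, 7, 4] cursor@13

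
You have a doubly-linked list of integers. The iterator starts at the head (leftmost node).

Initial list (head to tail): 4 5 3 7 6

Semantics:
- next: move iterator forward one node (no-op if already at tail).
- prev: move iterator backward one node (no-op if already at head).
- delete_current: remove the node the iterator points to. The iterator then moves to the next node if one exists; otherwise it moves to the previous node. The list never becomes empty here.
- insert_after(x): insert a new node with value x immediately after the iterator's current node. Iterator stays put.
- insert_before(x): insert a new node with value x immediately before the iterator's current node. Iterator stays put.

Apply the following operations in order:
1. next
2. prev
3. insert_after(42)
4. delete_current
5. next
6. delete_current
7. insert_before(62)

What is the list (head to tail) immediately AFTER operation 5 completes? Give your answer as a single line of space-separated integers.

After 1 (next): list=[4, 5, 3, 7, 6] cursor@5
After 2 (prev): list=[4, 5, 3, 7, 6] cursor@4
After 3 (insert_after(42)): list=[4, 42, 5, 3, 7, 6] cursor@4
After 4 (delete_current): list=[42, 5, 3, 7, 6] cursor@42
After 5 (next): list=[42, 5, 3, 7, 6] cursor@5

Answer: 42 5 3 7 6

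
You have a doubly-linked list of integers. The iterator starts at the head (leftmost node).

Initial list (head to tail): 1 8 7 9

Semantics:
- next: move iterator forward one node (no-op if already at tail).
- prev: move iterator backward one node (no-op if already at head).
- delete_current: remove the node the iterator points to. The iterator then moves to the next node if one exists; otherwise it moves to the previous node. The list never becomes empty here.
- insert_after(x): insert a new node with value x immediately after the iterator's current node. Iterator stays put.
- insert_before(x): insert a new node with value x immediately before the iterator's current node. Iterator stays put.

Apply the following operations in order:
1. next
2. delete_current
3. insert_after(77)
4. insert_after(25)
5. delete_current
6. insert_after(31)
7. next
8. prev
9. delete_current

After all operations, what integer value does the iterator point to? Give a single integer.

Answer: 31

Derivation:
After 1 (next): list=[1, 8, 7, 9] cursor@8
After 2 (delete_current): list=[1, 7, 9] cursor@7
After 3 (insert_after(77)): list=[1, 7, 77, 9] cursor@7
After 4 (insert_after(25)): list=[1, 7, 25, 77, 9] cursor@7
After 5 (delete_current): list=[1, 25, 77, 9] cursor@25
After 6 (insert_after(31)): list=[1, 25, 31, 77, 9] cursor@25
After 7 (next): list=[1, 25, 31, 77, 9] cursor@31
After 8 (prev): list=[1, 25, 31, 77, 9] cursor@25
After 9 (delete_current): list=[1, 31, 77, 9] cursor@31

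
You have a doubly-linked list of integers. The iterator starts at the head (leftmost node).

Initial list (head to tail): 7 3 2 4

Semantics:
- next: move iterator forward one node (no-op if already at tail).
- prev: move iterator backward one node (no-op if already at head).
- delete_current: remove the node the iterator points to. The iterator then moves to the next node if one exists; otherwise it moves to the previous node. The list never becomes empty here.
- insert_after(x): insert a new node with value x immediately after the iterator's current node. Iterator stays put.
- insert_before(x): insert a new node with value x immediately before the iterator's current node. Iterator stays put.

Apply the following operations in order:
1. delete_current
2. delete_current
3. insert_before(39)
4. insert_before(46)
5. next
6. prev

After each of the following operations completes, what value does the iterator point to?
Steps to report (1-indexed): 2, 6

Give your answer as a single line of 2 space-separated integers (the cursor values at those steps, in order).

Answer: 2 2

Derivation:
After 1 (delete_current): list=[3, 2, 4] cursor@3
After 2 (delete_current): list=[2, 4] cursor@2
After 3 (insert_before(39)): list=[39, 2, 4] cursor@2
After 4 (insert_before(46)): list=[39, 46, 2, 4] cursor@2
After 5 (next): list=[39, 46, 2, 4] cursor@4
After 6 (prev): list=[39, 46, 2, 4] cursor@2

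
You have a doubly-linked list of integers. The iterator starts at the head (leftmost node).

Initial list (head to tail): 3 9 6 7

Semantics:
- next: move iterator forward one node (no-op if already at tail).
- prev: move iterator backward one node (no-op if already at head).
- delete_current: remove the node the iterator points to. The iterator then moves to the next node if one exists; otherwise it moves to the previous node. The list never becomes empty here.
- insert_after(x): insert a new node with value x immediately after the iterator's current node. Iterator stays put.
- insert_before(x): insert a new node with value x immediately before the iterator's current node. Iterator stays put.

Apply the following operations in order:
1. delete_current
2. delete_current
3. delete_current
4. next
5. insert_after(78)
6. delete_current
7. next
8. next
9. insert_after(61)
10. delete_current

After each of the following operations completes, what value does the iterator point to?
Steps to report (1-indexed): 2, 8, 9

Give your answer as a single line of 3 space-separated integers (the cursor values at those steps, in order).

After 1 (delete_current): list=[9, 6, 7] cursor@9
After 2 (delete_current): list=[6, 7] cursor@6
After 3 (delete_current): list=[7] cursor@7
After 4 (next): list=[7] cursor@7
After 5 (insert_after(78)): list=[7, 78] cursor@7
After 6 (delete_current): list=[78] cursor@78
After 7 (next): list=[78] cursor@78
After 8 (next): list=[78] cursor@78
After 9 (insert_after(61)): list=[78, 61] cursor@78
After 10 (delete_current): list=[61] cursor@61

Answer: 6 78 78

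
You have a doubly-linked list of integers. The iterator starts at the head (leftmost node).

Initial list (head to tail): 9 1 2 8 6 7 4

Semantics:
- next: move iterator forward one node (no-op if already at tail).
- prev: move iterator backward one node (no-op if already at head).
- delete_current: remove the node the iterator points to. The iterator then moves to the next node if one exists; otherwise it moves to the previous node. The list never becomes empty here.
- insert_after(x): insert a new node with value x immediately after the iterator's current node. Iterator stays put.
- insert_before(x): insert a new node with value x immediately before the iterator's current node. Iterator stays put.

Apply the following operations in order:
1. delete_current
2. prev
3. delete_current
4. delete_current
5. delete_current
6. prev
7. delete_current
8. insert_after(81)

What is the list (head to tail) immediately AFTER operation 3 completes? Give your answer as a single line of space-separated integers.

After 1 (delete_current): list=[1, 2, 8, 6, 7, 4] cursor@1
After 2 (prev): list=[1, 2, 8, 6, 7, 4] cursor@1
After 3 (delete_current): list=[2, 8, 6, 7, 4] cursor@2

Answer: 2 8 6 7 4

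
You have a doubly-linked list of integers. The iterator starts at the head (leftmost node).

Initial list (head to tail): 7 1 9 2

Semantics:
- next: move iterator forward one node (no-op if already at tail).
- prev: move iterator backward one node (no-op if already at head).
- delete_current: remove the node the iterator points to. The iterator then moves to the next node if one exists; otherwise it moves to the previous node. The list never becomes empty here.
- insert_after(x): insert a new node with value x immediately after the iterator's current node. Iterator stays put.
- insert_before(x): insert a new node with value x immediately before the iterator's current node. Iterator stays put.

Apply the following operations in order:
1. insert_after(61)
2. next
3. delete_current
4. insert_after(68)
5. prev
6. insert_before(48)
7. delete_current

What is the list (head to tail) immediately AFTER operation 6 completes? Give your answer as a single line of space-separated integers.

After 1 (insert_after(61)): list=[7, 61, 1, 9, 2] cursor@7
After 2 (next): list=[7, 61, 1, 9, 2] cursor@61
After 3 (delete_current): list=[7, 1, 9, 2] cursor@1
After 4 (insert_after(68)): list=[7, 1, 68, 9, 2] cursor@1
After 5 (prev): list=[7, 1, 68, 9, 2] cursor@7
After 6 (insert_before(48)): list=[48, 7, 1, 68, 9, 2] cursor@7

Answer: 48 7 1 68 9 2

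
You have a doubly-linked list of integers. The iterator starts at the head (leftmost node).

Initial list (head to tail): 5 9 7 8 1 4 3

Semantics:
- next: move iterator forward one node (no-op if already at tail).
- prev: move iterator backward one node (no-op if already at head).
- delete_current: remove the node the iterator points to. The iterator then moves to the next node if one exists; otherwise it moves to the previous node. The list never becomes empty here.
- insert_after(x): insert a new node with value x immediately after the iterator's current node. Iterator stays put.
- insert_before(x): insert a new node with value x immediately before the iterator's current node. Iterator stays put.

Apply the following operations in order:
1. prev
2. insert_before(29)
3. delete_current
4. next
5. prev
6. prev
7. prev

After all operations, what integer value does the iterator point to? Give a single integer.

After 1 (prev): list=[5, 9, 7, 8, 1, 4, 3] cursor@5
After 2 (insert_before(29)): list=[29, 5, 9, 7, 8, 1, 4, 3] cursor@5
After 3 (delete_current): list=[29, 9, 7, 8, 1, 4, 3] cursor@9
After 4 (next): list=[29, 9, 7, 8, 1, 4, 3] cursor@7
After 5 (prev): list=[29, 9, 7, 8, 1, 4, 3] cursor@9
After 6 (prev): list=[29, 9, 7, 8, 1, 4, 3] cursor@29
After 7 (prev): list=[29, 9, 7, 8, 1, 4, 3] cursor@29

Answer: 29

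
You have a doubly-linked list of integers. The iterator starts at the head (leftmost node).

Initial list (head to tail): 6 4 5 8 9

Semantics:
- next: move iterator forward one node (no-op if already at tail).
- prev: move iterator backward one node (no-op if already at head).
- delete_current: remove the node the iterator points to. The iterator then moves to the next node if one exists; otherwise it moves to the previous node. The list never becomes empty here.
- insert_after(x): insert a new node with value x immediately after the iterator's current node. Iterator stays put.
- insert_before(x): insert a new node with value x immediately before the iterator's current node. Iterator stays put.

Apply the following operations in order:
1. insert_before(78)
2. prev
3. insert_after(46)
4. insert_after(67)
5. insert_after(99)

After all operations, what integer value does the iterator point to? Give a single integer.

After 1 (insert_before(78)): list=[78, 6, 4, 5, 8, 9] cursor@6
After 2 (prev): list=[78, 6, 4, 5, 8, 9] cursor@78
After 3 (insert_after(46)): list=[78, 46, 6, 4, 5, 8, 9] cursor@78
After 4 (insert_after(67)): list=[78, 67, 46, 6, 4, 5, 8, 9] cursor@78
After 5 (insert_after(99)): list=[78, 99, 67, 46, 6, 4, 5, 8, 9] cursor@78

Answer: 78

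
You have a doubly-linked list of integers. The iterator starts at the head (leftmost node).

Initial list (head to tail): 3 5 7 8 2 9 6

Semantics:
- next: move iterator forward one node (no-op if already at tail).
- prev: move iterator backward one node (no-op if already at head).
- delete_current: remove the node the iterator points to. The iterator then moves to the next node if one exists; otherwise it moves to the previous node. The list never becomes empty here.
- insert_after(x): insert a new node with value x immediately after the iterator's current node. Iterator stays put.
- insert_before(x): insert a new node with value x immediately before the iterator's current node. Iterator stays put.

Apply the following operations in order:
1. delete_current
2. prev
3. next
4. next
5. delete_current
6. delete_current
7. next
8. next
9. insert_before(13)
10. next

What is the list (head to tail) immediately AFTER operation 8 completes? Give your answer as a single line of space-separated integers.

After 1 (delete_current): list=[5, 7, 8, 2, 9, 6] cursor@5
After 2 (prev): list=[5, 7, 8, 2, 9, 6] cursor@5
After 3 (next): list=[5, 7, 8, 2, 9, 6] cursor@7
After 4 (next): list=[5, 7, 8, 2, 9, 6] cursor@8
After 5 (delete_current): list=[5, 7, 2, 9, 6] cursor@2
After 6 (delete_current): list=[5, 7, 9, 6] cursor@9
After 7 (next): list=[5, 7, 9, 6] cursor@6
After 8 (next): list=[5, 7, 9, 6] cursor@6

Answer: 5 7 9 6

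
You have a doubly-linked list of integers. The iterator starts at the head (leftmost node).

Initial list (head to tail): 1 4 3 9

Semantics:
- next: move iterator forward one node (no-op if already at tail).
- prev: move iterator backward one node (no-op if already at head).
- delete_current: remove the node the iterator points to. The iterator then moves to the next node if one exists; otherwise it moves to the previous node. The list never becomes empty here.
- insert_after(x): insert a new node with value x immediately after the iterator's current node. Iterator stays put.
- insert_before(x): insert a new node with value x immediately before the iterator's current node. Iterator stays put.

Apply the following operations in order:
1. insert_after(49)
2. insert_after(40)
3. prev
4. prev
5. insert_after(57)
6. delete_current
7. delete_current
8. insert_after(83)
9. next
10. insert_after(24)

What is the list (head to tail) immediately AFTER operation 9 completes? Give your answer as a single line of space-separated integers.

Answer: 40 83 49 4 3 9

Derivation:
After 1 (insert_after(49)): list=[1, 49, 4, 3, 9] cursor@1
After 2 (insert_after(40)): list=[1, 40, 49, 4, 3, 9] cursor@1
After 3 (prev): list=[1, 40, 49, 4, 3, 9] cursor@1
After 4 (prev): list=[1, 40, 49, 4, 3, 9] cursor@1
After 5 (insert_after(57)): list=[1, 57, 40, 49, 4, 3, 9] cursor@1
After 6 (delete_current): list=[57, 40, 49, 4, 3, 9] cursor@57
After 7 (delete_current): list=[40, 49, 4, 3, 9] cursor@40
After 8 (insert_after(83)): list=[40, 83, 49, 4, 3, 9] cursor@40
After 9 (next): list=[40, 83, 49, 4, 3, 9] cursor@83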